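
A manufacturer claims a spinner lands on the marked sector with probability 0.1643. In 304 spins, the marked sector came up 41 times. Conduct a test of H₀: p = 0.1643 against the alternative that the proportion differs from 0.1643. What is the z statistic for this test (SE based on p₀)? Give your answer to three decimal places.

p̂ = 41/304 ≈ 0.13487.
SE = √(p₀(1−p₀)/n) = √(0.13731/304) = 0.02125.
z = (0.13487 − 0.1643)/0.02125 = -0.02943/0.02125 = -1.385.

z = -1.385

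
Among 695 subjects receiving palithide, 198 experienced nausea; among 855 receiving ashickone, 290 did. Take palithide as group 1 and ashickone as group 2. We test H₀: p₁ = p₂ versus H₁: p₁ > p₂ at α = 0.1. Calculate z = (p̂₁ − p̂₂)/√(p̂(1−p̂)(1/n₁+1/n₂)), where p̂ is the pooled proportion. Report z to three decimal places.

p̂₁ = 198/695 = 0.28489, p̂₂ = 290/855 = 0.33918.
Pooled p̂ = (198+290)/(695+855) = 488/1550 = 0.31484.
SE = √(0.215715 × 0.00260844) = 0.02372.
z = (0.28489 − 0.33918)/0.02372 = -0.05429/0.02372 = -2.289.
p-value = P(Z > -2.289) ≈ 0.9890; since p > α = 0.1, fail to reject H₀.

z = -2.289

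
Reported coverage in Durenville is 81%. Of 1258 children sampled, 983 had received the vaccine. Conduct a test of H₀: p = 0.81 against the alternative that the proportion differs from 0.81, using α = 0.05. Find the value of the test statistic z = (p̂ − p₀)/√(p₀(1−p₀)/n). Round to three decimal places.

z = -2.586

p̂ = 983/1258 = 0.78140.
SE = √(p₀(1−p₀)/n) = √(0.1539/1258) = 0.01106.
z = (0.78140 − 0.81)/0.01106 = -0.02860/0.01106 = -2.586.
Two-sided p-value ≈ 2·Φ(−2.586) = 0.0097, so at α = 0.05 we reject H₀.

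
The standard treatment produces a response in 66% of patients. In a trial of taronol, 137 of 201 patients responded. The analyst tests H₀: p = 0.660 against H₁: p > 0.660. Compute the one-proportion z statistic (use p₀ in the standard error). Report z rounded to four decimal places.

p̂ = 137/201 = 0.681592.
SE = √(p₀(1−p₀)/n) = √(0.2244/201) = 0.033413.
z = (0.681592 − 0.66)/0.033413 = 0.021592/0.033413 = 0.6462.

z = 0.6462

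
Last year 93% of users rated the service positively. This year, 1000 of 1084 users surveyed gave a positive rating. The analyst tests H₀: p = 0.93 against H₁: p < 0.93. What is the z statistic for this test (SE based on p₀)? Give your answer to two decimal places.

p̂ = 1000/1084 ≈ 0.9225.
Under H₀, SE = √(0.93·0.07/1084) = √(6.00554e-05) = 0.0077.
z = (0.9225 − 0.93)/0.0077 = -0.0075/0.0077 = -0.97.

z = -0.97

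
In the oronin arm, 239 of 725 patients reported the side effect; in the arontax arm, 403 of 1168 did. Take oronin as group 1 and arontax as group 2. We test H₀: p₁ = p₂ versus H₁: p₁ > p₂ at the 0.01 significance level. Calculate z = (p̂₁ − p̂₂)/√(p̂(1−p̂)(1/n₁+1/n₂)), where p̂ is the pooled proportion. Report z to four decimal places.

z = -0.6871

p̂₁ = 239/725 ≈ 0.329655, p̂₂ = 403/1168 ≈ 0.345034.
Pooled p̂ = (239+403)/(725+1168) = 642/1893 = 0.339144.
SE = √(p̂(1−p̂)(1/n₁+1/n₂)) = √(0.339144·0.660856·0.00223547) = √(0.000501027) = 0.022384.
z = (0.329655 − 0.345034)/0.022384 = -0.015379/0.022384 = -0.6871.
p-value = P(Z > -0.687) ≈ 0.7540, so at α = 0.01 we fail to reject H₀.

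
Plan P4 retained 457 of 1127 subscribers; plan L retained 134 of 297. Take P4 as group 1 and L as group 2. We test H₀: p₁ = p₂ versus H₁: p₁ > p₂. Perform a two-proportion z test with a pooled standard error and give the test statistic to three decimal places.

p̂₁ = 457/1127 = 0.40550, p̂₂ = 134/297 = 0.45118.
Pooled p̂ = (457+134)/(1127+297) = 591/1424 = 0.41503.
SE = √(p̂(1−p̂)(1/n₁+1/n₂)) = √(0.41503·0.58497·0.00425431) = √(0.00103286) = 0.03214.
z = (0.40550 − 0.45118)/0.03214 = -0.04568/0.03214 = -1.421.

z = -1.421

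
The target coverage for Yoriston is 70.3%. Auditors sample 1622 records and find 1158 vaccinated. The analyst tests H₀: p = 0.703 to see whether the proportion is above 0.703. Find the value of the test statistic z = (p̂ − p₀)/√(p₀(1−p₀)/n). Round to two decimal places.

z = 0.96

p̂ = 1158/1622 ≈ 0.7139.
Under H₀, SE = √(0.703·0.297/1622) = √(0.000128724) = 0.0113.
z = (0.7139 − 0.703)/0.0113 = 0.0109/0.0113 = 0.96.
p-value = P(Z > 0.964) ≈ 0.1676.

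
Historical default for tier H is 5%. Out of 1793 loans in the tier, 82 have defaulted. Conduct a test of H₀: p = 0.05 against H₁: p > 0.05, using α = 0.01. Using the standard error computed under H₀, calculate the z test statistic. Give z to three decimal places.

p̂ = 82/1793 = 0.04573.
Under H₀, SE = √(0.05·0.95/1793) = √(2.64919e-05) = 0.00515.
z = (0.04573 − 0.05)/0.00515 = -0.00427/0.00515 = -0.829.
p-value = P(Z > -0.829) ≈ 0.7964, so at α = 0.01 we fail to reject H₀.

z = -0.829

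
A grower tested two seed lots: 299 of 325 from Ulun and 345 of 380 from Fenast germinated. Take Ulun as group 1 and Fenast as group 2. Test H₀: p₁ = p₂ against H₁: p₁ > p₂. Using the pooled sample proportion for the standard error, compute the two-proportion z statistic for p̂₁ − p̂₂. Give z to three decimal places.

z = 0.570

p̂₁ = 299/325 ≈ 0.92000, p̂₂ = 345/380 ≈ 0.90789.
Pooled p̂ = (299+345)/(325+380) = 644/705 = 0.91348.
SE = √(p̂(1−p̂)(1/n₁+1/n₂)) = √(0.91348·0.08652·0.0057085) = √(0.00045119) = 0.02124.
z = (0.92000 − 0.90789)/0.02124 = 0.01211/0.02124 = 0.570.
p-value = P(Z > 0.570) ≈ 0.2844.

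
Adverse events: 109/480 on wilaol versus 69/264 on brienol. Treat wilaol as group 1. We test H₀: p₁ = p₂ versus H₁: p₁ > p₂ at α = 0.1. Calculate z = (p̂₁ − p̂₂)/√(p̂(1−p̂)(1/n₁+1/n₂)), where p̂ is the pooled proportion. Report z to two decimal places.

z = -1.05

p̂₁ = 109/480 = 0.2271, p̂₂ = 69/264 = 0.2614.
Pooled p̂ = (109+69)/(480+264) = 178/744 = 0.2392.
SE = √(p̂(1−p̂)(1/n₁+1/n₂)) = √(0.2392·0.7608·0.00587121) = √(0.00106861) = 0.0327.
z = (0.2271 − 0.2614)/0.0327 = -0.0343/0.0327 = -1.05.
p-value = P(Z > -1.049) ≈ 0.8528; since p > α = 0.1, fail to reject H₀.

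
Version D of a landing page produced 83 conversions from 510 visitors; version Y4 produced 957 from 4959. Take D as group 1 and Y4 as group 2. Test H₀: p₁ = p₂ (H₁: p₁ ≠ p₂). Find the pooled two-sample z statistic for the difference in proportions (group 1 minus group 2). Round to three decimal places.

z = -1.657

p̂₁ = 83/510 = 0.162745, p̂₂ = 957/4959 = 0.192982.
Pooled p̂ = (83+957)/(510+4959) = 1040/5469 = 0.190163.
SE = √(p̂(1−p̂)(1/n₁+1/n₂)) = √(0.190163·0.809837·0.00216244) = √(0.000333017) = 0.018249.
z = (0.162745 − 0.192982)/0.018249 = -0.030237/0.018249 = -1.657.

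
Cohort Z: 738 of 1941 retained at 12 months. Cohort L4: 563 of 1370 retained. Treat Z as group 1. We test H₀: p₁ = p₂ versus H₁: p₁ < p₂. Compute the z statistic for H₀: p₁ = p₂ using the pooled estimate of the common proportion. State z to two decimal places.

p̂₁ = 738/1941 = 0.3802, p̂₂ = 563/1370 = 0.4109.
Pooled p̂ = (738+563)/(1941+1370) = 1301/3311 = 0.3929.
SE = √(0.238537 × 0.00124513) = 0.0172.
z = (0.3802 − 0.4109)/0.0172 = -0.0307/0.0172 = -1.78.
p-value = P(Z < -1.783) ≈ 0.0373.

z = -1.78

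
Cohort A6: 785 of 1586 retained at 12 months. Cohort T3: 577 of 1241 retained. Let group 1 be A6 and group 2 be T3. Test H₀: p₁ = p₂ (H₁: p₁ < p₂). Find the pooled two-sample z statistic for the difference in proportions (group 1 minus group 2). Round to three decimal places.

p̂₁ = 785/1586 ≈ 0.494956, p̂₂ = 577/1241 ≈ 0.464948.
Pooled p̂ = (785+577)/(1586+1241) = 1362/2827 = 0.481783.
SE = √(0.249668 × 0.00143632) = 0.018937.
z = (0.494956 − 0.464948)/0.018937 = 0.030008/0.018937 = 1.585.
p-value = P(Z < 1.585) ≈ 0.9435.

z = 1.585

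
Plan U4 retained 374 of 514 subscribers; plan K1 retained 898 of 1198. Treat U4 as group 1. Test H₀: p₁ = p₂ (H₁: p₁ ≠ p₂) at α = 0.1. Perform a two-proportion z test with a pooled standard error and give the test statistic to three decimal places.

z = -0.953

p̂₁ = 374/514 ≈ 0.72763, p̂₂ = 898/1198 ≈ 0.74958.
Pooled p̂ = (374+898)/(514+1198) = 1272/1712 = 0.74299.
SE = √(p̂(1−p̂)(1/n₁+1/n₂)) = √(0.74299·0.25701·0.00278025) = √(0.000530904) = 0.02304.
z = (0.72763 − 0.74958)/0.02304 = -0.02195/0.02304 = -0.953.
Two-sided p-value ≈ 2·Φ(−0.953) = 0.3406; since p > α = 0.1, fail to reject H₀.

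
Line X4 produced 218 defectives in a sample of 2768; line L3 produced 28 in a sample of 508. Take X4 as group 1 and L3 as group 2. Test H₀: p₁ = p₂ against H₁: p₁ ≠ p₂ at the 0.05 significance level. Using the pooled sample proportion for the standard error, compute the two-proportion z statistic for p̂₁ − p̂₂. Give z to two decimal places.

z = 1.86

p̂₁ = 218/2768 ≈ 0.07876, p̂₂ = 28/508 ≈ 0.05512.
Pooled p̂ = (218+28)/(2768+508) = 246/3276 = 0.07509.
SE = √(p̂(1−p̂)(1/n₁+1/n₂)) = √(0.07509·0.92491·0.00232978) = √(0.00016181) = 0.01272.
z = (0.07876 − 0.05512)/0.01272 = 0.02364/0.01272 = 1.86.
p-value = 2·P(Z > 1.858) ≈ 0.0631, so at α = 0.05 we fail to reject H₀.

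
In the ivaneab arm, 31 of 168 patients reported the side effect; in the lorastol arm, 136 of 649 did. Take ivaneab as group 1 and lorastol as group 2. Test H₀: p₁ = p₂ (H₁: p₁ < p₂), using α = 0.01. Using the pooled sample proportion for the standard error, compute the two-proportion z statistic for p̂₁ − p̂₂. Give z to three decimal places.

p̂₁ = 31/168 = 0.18452, p̂₂ = 136/649 = 0.20955.
Pooled p̂ = (31+136)/(168+649) = 167/817 = 0.20441.
SE = √(0.162624 × 0.00749321) = 0.03491.
z = (0.18452 − 0.20955)/0.03491 = -0.02503/0.03491 = -0.717.
p-value = P(Z < -0.717) ≈ 0.2367, so at α = 0.01 we fail to reject H₀.

z = -0.717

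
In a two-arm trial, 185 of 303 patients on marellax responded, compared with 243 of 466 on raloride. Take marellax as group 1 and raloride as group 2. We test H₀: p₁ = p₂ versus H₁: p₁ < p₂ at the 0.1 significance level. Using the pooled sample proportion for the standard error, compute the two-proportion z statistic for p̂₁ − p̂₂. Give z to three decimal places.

p̂₁ = 185/303 = 0.61056, p̂₂ = 243/466 = 0.52146.
Pooled p̂ = (185+243)/(303+466) = 428/769 = 0.55657.
SE = √(p̂(1−p̂)(1/n₁+1/n₂)) = √(0.55657·0.44343·0.00544625) = √(0.00134414) = 0.03666.
z = (0.61056 − 0.52146)/0.03666 = 0.08910/0.03666 = 2.430.
p-value = P(Z < 2.430) ≈ 0.9925, so at α = 0.1 we fail to reject H₀.

z = 2.430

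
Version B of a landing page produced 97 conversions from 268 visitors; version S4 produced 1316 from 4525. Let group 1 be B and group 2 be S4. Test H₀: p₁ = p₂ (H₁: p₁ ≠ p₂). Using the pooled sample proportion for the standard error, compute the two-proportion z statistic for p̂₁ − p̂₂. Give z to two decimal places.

z = 2.48

p̂₁ = 97/268 = 0.3619, p̂₂ = 1316/4525 = 0.2908.
Pooled p̂ = (97+1316)/(268+4525) = 1413/4793 = 0.2948.
SE = √(0.207895 × 0.00395234) = 0.0287.
z = (0.3619 − 0.2908)/0.0287 = 0.0711/0.0287 = 2.48.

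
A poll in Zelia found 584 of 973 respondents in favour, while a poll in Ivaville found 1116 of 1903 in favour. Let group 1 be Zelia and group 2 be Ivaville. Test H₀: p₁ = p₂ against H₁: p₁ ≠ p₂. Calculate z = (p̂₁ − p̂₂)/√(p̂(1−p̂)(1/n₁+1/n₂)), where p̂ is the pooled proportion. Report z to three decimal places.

z = 0.710

p̂₁ = 584/973 ≈ 0.600206, p̂₂ = 1116/1903 ≈ 0.586442.
Pooled p̂ = (584+1116)/(973+1903) = 1700/2876 = 0.591099.
SE = √(0.241701 × 0.00155324) = 0.019376.
z = (0.600206 − 0.586442)/0.019376 = 0.013764/0.019376 = 0.710.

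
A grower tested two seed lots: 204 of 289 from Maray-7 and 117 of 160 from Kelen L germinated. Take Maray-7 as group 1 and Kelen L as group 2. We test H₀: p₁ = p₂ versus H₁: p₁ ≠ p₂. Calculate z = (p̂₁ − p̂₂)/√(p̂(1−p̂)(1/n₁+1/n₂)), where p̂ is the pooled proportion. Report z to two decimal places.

p̂₁ = 204/289 ≈ 0.7059, p̂₂ = 117/160 ≈ 0.7312.
Pooled p̂ = (204+117)/(289+160) = 321/449 = 0.7149.
SE = √(p̂(1−p̂)(1/n₁+1/n₂)) = √(0.7149·0.2851·0.00971021) = √(0.00197902) = 0.0445.
z = (0.7059 − 0.7312)/0.0445 = -0.0253/0.0445 = -0.57.
p-value = 2·P(Z > 0.570) ≈ 0.5685.

z = -0.57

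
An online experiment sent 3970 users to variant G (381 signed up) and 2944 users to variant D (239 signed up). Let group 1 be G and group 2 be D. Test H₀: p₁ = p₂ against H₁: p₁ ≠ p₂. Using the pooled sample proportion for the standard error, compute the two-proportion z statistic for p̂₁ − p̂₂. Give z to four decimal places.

z = 2.1280

p̂₁ = 381/3970 ≈ 0.0959698, p̂₂ = 239/2944 ≈ 0.0811821.
Pooled p̂ = (381+239)/(3970+2944) = 620/6914 = 0.0896731.
SE = √(0.0816319 × 0.000591563) = 0.0069491.
z = (0.0959698 − 0.0811821)/0.0069491 = 0.0147877/0.0069491 = 2.1280.
p-value = 2·P(Z > 2.128) ≈ 0.0333.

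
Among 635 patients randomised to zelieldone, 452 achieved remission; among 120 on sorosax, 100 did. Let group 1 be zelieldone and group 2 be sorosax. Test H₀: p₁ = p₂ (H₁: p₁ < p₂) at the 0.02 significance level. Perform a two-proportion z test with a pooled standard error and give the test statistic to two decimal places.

p̂₁ = 452/635 ≈ 0.71181, p̂₂ = 100/120 ≈ 0.83333.
Pooled p̂ = (452+100)/(635+120) = 552/755 = 0.73113.
SE = √(p̂(1−p̂)(1/n₁+1/n₂)) = √(0.73113·0.26887·0.00990814) = √(0.00194775) = 0.04413.
z = (0.71181 − 0.83333)/0.04413 = -0.12152/0.04413 = -2.75.
p-value = P(Z < -2.754) ≈ 0.0029. With α = 0.02, reject H₀.

z = -2.75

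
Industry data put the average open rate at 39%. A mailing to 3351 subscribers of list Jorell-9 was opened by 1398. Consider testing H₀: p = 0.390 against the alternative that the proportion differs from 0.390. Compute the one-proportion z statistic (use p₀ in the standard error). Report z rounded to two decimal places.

z = 3.23

p̂ = 1398/3351 = 0.41719.
SE = √(p₀(1−p₀)/n) = √(0.2379/3351) = 0.00843.
z = (0.41719 − 0.39)/0.00843 = 0.02719/0.00843 = 3.23.
Two-sided p-value ≈ 2·Φ(−3.227) = 0.0013.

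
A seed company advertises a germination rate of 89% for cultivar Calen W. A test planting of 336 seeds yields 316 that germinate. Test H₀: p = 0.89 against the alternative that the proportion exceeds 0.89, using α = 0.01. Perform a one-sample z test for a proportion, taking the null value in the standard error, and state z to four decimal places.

p̂ = 316/336 = 0.9404762.
SE = √(p₀(1−p₀)/n) = √(0.0979/336) = 0.0170695.
z = (0.9404762 − 0.89)/0.0170695 = 0.0504762/0.0170695 = 2.9571.
p-value = P(Z > 2.957) ≈ 0.0016, so at α = 0.01 we reject H₀.

z = 2.9571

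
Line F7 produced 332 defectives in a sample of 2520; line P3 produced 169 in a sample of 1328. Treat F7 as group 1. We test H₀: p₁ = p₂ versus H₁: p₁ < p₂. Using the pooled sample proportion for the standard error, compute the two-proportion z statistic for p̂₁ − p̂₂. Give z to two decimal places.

z = 0.39

p̂₁ = 332/2520 ≈ 0.1317, p̂₂ = 169/1328 ≈ 0.1273.
Pooled p̂ = (332+169)/(2520+1328) = 501/3848 = 0.1302.
SE = √(p̂(1−p̂)(1/n₁+1/n₂)) = √(0.1302·0.8698·0.00114984) = √(0.000130215) = 0.0114.
z = (0.1317 − 0.1273)/0.0114 = 0.0044/0.0114 = 0.39.
p-value = P(Z < 0.393) ≈ 0.6529.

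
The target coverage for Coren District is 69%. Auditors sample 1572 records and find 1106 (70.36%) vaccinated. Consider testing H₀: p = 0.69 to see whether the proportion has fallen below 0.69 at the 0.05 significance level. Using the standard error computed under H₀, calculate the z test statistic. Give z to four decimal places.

z = 1.1627

p̂ = 1106/1572 = 0.7035623.
SE = √(p₀(1−p₀)/n) = √(0.2139/1572) = 0.0116648.
z = (0.7035623 − 0.69)/0.0116648 = 0.0135623/0.0116648 = 1.1627.
p-value = P(Z < 1.163) ≈ 0.8775. With α = 0.05, fail to reject H₀.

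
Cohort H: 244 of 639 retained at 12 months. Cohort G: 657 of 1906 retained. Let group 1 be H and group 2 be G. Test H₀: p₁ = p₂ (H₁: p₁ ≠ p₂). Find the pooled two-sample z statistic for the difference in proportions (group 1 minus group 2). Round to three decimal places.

z = 1.699

p̂₁ = 244/639 ≈ 0.38185, p̂₂ = 657/1906 ≈ 0.34470.
Pooled p̂ = (244+657)/(639+1906) = 901/2545 = 0.35403.
SE = √(p̂(1−p̂)(1/n₁+1/n₂)) = √(0.35403·0.64597·0.0020896) = √(0.000477876) = 0.02186.
z = (0.38185 − 0.34470)/0.02186 = 0.03715/0.02186 = 1.699.
Two-sided p-value ≈ 2·Φ(−1.699) = 0.0893.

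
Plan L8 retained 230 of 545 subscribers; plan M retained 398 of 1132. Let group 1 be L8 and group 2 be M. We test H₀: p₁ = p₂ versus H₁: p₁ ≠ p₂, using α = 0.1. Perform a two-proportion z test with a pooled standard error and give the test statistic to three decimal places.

p̂₁ = 230/545 ≈ 0.422018, p̂₂ = 398/1132 ≈ 0.351590.
Pooled p̂ = (230+398)/(545+1132) = 628/1677 = 0.374478.
SE = √(p̂(1−p̂)(1/n₁+1/n₂)) = √(0.374478·0.625522·0.00271825) = √(0.000636736) = 0.025234.
z = (0.422018 − 0.351590)/0.025234 = 0.070428/0.025234 = 2.791.
p-value = 2·P(Z > 2.791) ≈ 0.0053. With α = 0.1, reject H₀.

z = 2.791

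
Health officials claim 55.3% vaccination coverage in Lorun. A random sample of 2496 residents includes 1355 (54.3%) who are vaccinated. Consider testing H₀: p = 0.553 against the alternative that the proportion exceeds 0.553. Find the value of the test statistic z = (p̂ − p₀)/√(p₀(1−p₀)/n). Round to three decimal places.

z = -1.018

p̂ = 1355/2496 ≈ 0.54287.
Under H₀, SE = √(0.553·0.447/2496) = √(9.90349e-05) = 0.00995.
z = (0.54287 − 0.553)/0.00995 = -0.01013/0.00995 = -1.018.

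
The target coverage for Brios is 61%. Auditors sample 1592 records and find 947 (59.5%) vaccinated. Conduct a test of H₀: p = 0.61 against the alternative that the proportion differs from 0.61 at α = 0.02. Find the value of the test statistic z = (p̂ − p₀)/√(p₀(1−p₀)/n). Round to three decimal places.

z = -1.239

p̂ = 947/1592 = 0.594849.
Standard error under H₀: √(0.61×0.39/1592) = 0.012224.
z = (0.594849 − 0.61)/0.012224 = -0.015151/0.012224 = -1.239.
Two-sided p-value ≈ 2·Φ(−1.239) = 0.2152. With α = 0.02, fail to reject H₀.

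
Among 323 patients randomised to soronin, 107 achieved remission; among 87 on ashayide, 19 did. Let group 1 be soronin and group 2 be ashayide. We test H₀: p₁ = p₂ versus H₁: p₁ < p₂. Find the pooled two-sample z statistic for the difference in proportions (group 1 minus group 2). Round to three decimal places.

z = 2.025

p̂₁ = 107/323 ≈ 0.33127, p̂₂ = 19/87 ≈ 0.21839.
Pooled p̂ = (107+19)/(323+87) = 126/410 = 0.30732.
SE = √(0.212873 × 0.0145902) = 0.05573.
z = (0.33127 − 0.21839)/0.05573 = 0.11288/0.05573 = 2.025.
p-value = P(Z < 2.025) ≈ 0.9786.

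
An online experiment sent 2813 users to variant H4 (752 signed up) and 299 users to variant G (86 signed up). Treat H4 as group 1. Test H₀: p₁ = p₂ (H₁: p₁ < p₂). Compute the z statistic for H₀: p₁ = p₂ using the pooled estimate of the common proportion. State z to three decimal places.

p̂₁ = 752/2813 = 0.26733, p̂₂ = 86/299 = 0.28763.
Pooled p̂ = (752+86)/(2813+299) = 838/3112 = 0.26928.
SE = √(0.196768 × 0.00369997) = 0.02698.
z = (0.26733 − 0.28763)/0.02698 = -0.02030/0.02698 = -0.752.
p-value = P(Z < -0.752) ≈ 0.2260.

z = -0.752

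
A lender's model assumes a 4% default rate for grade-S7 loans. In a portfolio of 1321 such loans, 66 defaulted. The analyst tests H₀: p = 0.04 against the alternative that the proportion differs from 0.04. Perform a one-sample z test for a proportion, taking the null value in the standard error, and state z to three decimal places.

p̂ = 66/1321 ≈ 0.04996.
Under H₀, SE = √(0.04·0.96/1321) = √(2.90689e-05) = 0.00539.
z = (0.04996 − 0.04)/0.00539 = 0.00996/0.00539 = 1.848.
Two-sided p-value ≈ 2·Φ(−1.848) = 0.0646.

z = 1.848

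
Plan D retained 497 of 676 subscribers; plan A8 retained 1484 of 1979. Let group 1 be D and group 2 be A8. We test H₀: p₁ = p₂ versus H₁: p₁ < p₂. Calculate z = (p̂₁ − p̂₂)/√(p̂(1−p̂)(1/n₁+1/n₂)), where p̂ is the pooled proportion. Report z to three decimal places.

p̂₁ = 497/676 = 0.73521, p̂₂ = 1484/1979 = 0.74987.
Pooled p̂ = (497+1484)/(676+1979) = 1981/2655 = 0.74614.
SE = √(p̂(1−p̂)(1/n₁+1/n₂)) = √(0.74614·0.25386·0.0019846) = √(0.000375913) = 0.01939.
z = (0.73521 − 0.74987)/0.01939 = -0.01466/0.01939 = -0.756.

z = -0.756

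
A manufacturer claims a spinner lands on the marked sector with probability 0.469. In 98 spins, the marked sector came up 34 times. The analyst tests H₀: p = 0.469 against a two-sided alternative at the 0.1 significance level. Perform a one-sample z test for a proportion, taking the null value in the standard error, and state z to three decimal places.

z = -2.421

p̂ = 34/98 = 0.34694.
Standard error under H₀: √(0.469×0.531/98) = 0.05041.
z = (0.34694 − 0.469)/0.05041 = -0.12206/0.05041 = -2.421.
Two-sided p-value ≈ 2·Φ(−2.421) = 0.0155; since p < α = 0.1, reject H₀.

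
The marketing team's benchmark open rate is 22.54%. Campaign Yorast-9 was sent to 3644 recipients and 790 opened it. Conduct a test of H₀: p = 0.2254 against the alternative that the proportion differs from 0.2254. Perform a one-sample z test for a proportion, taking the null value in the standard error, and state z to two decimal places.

z = -1.24

p̂ = 790/3644 = 0.21679.
SE = √(p₀(1−p₀)/n) = √(0.17459/3644) = 0.00692.
z = (0.21679 − 0.2254)/0.00692 = -0.00861/0.00692 = -1.24.
p-value = 2·P(Z > 1.243) ≈ 0.2138.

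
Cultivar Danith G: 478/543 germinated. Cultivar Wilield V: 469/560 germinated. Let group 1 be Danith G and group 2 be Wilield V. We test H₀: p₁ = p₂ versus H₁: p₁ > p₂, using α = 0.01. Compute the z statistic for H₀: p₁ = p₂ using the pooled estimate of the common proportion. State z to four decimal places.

z = 2.0391

p̂₁ = 478/543 = 0.880295, p̂₂ = 469/560 = 0.837500.
Pooled p̂ = (478+469)/(543+560) = 947/1103 = 0.858568.
SE = √(p̂(1−p̂)(1/n₁+1/n₂)) = √(0.858568·0.141432·0.00362733) = √(0.000440465) = 0.020987.
z = (0.880295 − 0.837500)/0.020987 = 0.042795/0.020987 = 2.0391.
p-value = P(Z > 2.039) ≈ 0.0207, so at α = 0.01 we fail to reject H₀.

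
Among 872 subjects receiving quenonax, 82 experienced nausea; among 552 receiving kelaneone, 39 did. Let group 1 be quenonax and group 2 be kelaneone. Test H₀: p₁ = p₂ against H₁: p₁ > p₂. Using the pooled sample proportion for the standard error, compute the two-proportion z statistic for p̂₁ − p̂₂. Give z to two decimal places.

z = 1.54

p̂₁ = 82/872 = 0.09404, p̂₂ = 39/552 = 0.07065.
Pooled p̂ = (82+39)/(872+552) = 121/1424 = 0.08497.
SE = √(p̂(1−p̂)(1/n₁+1/n₂)) = √(0.08497·0.91503·0.00295838) = √(0.000230019) = 0.01517.
z = (0.09404 − 0.07065)/0.01517 = 0.02339/0.01517 = 1.54.
p-value = P(Z > 1.542) ≈ 0.0616.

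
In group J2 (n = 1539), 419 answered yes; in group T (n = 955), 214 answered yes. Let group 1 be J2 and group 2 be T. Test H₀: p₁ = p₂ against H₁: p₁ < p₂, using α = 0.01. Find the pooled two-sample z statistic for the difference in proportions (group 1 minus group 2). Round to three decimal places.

p̂₁ = 419/1539 ≈ 0.27225, p̂₂ = 214/955 ≈ 0.22408.
Pooled p̂ = (419+214)/(1539+955) = 633/2494 = 0.25381.
SE = √(0.18939 × 0.00169689) = 0.01793.
z = (0.27225 − 0.22408)/0.01793 = 0.04817/0.01793 = 2.687.
p-value = P(Z < 2.687) ≈ 0.9964; since p > α = 0.01, fail to reject H₀.

z = 2.687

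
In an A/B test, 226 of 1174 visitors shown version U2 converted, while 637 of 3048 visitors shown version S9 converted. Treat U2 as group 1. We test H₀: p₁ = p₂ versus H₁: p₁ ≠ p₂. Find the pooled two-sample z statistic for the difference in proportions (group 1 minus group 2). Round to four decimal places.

p̂₁ = 226/1174 = 0.1925043, p̂₂ = 637/3048 = 0.2089895.
Pooled p̂ = (226+637)/(1174+3048) = 863/4222 = 0.2044055.
SE = √(0.162624 × 0.00117987) = 0.0138519.
z = (0.1925043 − 0.2089895)/0.0138519 = -0.0164852/0.0138519 = -1.1901.
Two-sided p-value ≈ 2·Φ(−1.190) = 0.2340.

z = -1.1901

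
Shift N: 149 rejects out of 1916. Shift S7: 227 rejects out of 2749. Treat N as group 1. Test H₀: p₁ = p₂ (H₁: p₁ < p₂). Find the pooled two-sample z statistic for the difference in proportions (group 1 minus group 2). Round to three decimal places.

p̂₁ = 149/1916 = 0.07777, p̂₂ = 227/2749 = 0.08258.
Pooled p̂ = (149+227)/(1916+2749) = 376/4665 = 0.08060.
SE = √(p̂(1−p̂)(1/n₁+1/n₂)) = √(0.08060·0.91940·0.000885689) = √(6.5633e-05) = 0.00810.
z = (0.07777 − 0.08258)/0.00810 = -0.00481/0.00810 = -0.594.

z = -0.594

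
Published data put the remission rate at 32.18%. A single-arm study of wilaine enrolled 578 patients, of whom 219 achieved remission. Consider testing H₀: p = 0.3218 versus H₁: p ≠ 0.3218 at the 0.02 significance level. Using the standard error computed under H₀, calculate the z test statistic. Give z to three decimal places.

p̂ = 219/578 ≈ 0.37889.
SE = √(p₀(1−p₀)/n) = √(0.21824/578) = 0.01943.
z = (0.37889 − 0.3218)/0.01943 = 0.05709/0.01943 = 2.938.
Two-sided p-value ≈ 2·Φ(−2.938) = 0.0033. With α = 0.02, reject H₀.

z = 2.938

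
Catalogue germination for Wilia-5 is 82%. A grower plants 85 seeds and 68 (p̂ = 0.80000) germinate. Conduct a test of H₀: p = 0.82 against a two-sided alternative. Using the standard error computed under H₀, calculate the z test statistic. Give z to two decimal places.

p̂ = 68/85 = 0.8000.
Standard error under H₀: √(0.82×0.18/85) = 0.0417.
z = (0.8000 − 0.82)/0.0417 = -0.0200/0.0417 = -0.48.
p-value = 2·P(Z > 0.480) ≈ 0.6313.

z = -0.48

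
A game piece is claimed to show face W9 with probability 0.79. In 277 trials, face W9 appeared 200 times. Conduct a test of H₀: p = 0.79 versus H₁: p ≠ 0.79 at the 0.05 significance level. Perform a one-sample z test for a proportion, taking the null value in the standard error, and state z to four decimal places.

p̂ = 200/277 = 0.722022.
Under H₀, SE = √(0.79·0.21/277) = √(0.000598917) = 0.024473.
z = (0.722022 − 0.79)/0.024473 = -0.067978/0.024473 = -2.7777.
p-value = 2·P(Z > 2.778) ≈ 0.0055, so at α = 0.05 we reject H₀.

z = -2.7777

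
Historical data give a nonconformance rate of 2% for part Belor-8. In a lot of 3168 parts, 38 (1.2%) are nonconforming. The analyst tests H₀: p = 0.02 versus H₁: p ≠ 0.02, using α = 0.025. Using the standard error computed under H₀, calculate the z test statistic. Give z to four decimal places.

p̂ = 38/3168 ≈ 0.01199495.
SE = √(p₀(1−p₀)/n) = √(0.0196/3168) = 0.00248734.
z = (0.01199495 − 0.02)/0.00248734 = -0.00800505/0.00248734 = -3.2183.
p-value = 2·P(Z > 3.218) ≈ 0.0013, so at α = 0.025 we reject H₀.

z = -3.2183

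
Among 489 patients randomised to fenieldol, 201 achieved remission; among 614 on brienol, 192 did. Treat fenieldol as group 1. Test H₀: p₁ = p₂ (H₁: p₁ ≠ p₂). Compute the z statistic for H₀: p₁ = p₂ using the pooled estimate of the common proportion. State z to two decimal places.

p̂₁ = 201/489 = 0.4110, p̂₂ = 192/614 = 0.3127.
Pooled p̂ = (201+192)/(489+614) = 393/1103 = 0.3563.
SE = √(p̂(1−p̂)(1/n₁+1/n₂)) = √(0.3563·0.6437·0.00367365) = √(0.000842555) = 0.0290.
z = (0.4110 − 0.3127)/0.0290 = 0.0983/0.0290 = 3.39.

z = 3.39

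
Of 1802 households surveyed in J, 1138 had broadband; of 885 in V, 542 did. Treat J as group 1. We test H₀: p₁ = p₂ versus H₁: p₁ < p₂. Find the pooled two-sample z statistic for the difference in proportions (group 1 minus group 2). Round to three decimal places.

z = 0.961

p̂₁ = 1138/1802 = 0.63152, p̂₂ = 542/885 = 0.61243.
Pooled p̂ = (1138+542)/(1802+885) = 1680/2687 = 0.62523.
SE = √(p̂(1−p̂)(1/n₁+1/n₂)) = √(0.62523·0.37477·0.00168488) = √(0.000394796) = 0.01987.
z = (0.63152 − 0.61243)/0.01987 = 0.01909/0.01987 = 0.961.
p-value = P(Z < 0.961) ≈ 0.8317.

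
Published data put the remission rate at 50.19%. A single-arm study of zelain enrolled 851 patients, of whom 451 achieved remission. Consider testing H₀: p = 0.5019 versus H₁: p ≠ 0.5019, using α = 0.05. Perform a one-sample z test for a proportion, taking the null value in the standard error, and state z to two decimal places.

z = 1.64

p̂ = 451/851 = 0.5300.
Standard error under H₀: √(0.5019×0.4981/851) = 0.0171.
z = (0.5300 − 0.5019)/0.0171 = 0.0281/0.0171 = 1.64.
p-value = 2·P(Z > 1.637) ≈ 0.1015. With α = 0.05, fail to reject H₀.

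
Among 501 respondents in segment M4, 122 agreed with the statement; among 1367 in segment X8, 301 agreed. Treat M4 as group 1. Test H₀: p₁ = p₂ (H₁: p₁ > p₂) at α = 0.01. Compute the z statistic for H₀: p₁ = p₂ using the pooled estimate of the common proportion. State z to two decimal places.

p̂₁ = 122/501 = 0.24351, p̂₂ = 301/1367 = 0.22019.
Pooled p̂ = (122+301)/(501+1367) = 423/1868 = 0.22645.
SE = √(p̂(1−p̂)(1/n₁+1/n₂)) = √(0.22645·0.77355·0.00272754) = √(0.000477777) = 0.02186.
z = (0.24351 − 0.22019)/0.02186 = 0.02332/0.02186 = 1.07.
p-value = P(Z > 1.067) ≈ 0.1430; since p > α = 0.01, fail to reject H₀.

z = 1.07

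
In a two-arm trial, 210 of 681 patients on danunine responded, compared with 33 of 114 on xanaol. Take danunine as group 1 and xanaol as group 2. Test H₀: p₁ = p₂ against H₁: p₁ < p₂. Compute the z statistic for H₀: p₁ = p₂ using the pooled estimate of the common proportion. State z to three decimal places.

z = 0.405

p̂₁ = 210/681 ≈ 0.30837, p̂₂ = 33/114 ≈ 0.28947.
Pooled p̂ = (210+33)/(681+114) = 243/795 = 0.30566.
SE = √(0.212232 × 0.0102404) = 0.04662.
z = (0.30837 − 0.28947)/0.04662 = 0.01890/0.04662 = 0.405.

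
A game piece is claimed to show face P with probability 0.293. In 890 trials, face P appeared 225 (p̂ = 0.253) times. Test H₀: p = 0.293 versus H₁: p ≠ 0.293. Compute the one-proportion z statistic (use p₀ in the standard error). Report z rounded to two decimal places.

p̂ = 225/890 ≈ 0.2528.
Standard error under H₀: √(0.293×0.707/890) = 0.0153.
z = (0.2528 − 0.293)/0.0153 = -0.0402/0.0153 = -2.63.

z = -2.63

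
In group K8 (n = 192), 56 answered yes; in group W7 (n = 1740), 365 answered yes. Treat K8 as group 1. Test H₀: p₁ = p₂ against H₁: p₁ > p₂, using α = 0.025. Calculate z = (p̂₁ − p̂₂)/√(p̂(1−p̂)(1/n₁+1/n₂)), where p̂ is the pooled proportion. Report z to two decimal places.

p̂₁ = 56/192 = 0.2917, p̂₂ = 365/1740 = 0.2098.
Pooled p̂ = (56+365)/(192+1740) = 421/1932 = 0.2179.
SE = √(0.170425 × 0.00578305) = 0.0314.
z = (0.2917 − 0.2098)/0.0314 = 0.0819/0.0314 = 2.61.
p-value = P(Z > 2.609) ≈ 0.0045, so at α = 0.025 we reject H₀.

z = 2.61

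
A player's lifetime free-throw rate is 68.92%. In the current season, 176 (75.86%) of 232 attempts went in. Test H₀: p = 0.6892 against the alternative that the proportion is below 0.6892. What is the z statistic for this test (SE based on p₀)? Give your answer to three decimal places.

z = 2.285

p̂ = 176/232 ≈ 0.758621.
Under H₀, SE = √(0.6892·0.3108/232) = √(0.00092329) = 0.030386.
z = (0.758621 − 0.6892)/0.030386 = 0.069421/0.030386 = 2.285.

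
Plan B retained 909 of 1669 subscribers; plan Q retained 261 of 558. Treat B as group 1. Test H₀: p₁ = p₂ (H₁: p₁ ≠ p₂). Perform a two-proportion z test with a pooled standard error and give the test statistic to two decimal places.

z = 3.15

p̂₁ = 909/1669 = 0.5446, p̂₂ = 261/558 = 0.4677.
Pooled p̂ = (909+261)/(1669+558) = 1170/2227 = 0.5254.
SE = √(p̂(1−p̂)(1/n₁+1/n₂)) = √(0.5254·0.4746·0.00239128) = √(0.00059628) = 0.0244.
z = (0.5446 − 0.4677)/0.0244 = 0.0769/0.0244 = 3.15.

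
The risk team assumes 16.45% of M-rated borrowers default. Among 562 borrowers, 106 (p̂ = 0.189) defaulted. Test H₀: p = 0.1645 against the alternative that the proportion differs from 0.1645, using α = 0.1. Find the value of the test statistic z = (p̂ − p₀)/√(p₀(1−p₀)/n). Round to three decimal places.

p̂ = 106/562 ≈ 0.18861.
Standard error under H₀: √(0.1645×0.8355/562) = 0.01564.
z = (0.18861 − 0.1645)/0.01564 = 0.02411/0.01564 = 1.542.
p-value = 2·P(Z > 1.542) ≈ 0.1231; since p > α = 0.1, fail to reject H₀.

z = 1.542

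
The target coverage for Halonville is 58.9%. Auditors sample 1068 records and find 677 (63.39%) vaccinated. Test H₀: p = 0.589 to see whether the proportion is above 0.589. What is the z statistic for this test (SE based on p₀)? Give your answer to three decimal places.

z = 2.982

p̂ = 677/1068 ≈ 0.633895.
Standard error under H₀: √(0.589×0.411/1068) = 0.015055.
z = (0.633895 − 0.589)/0.015055 = 0.044895/0.015055 = 2.982.
p-value = P(Z > 2.982) ≈ 0.0014.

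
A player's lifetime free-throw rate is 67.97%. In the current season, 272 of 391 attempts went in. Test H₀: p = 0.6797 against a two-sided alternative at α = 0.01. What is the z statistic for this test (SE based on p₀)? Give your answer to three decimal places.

z = 0.676

p̂ = 272/391 ≈ 0.69565.
SE = √(p₀(1−p₀)/n) = √(0.21771/391) = 0.02360.
z = (0.69565 − 0.6797)/0.02360 = 0.01595/0.02360 = 0.676.
Two-sided p-value ≈ 2·Φ(−0.676) = 0.4990. With α = 0.01, fail to reject H₀.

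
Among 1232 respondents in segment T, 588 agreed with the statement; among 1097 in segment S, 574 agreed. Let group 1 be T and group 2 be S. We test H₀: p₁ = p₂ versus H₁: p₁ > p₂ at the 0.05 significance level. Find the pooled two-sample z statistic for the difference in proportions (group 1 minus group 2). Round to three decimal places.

z = -2.215

p̂₁ = 588/1232 ≈ 0.47727, p̂₂ = 574/1097 ≈ 0.52325.
Pooled p̂ = (588+574)/(1232+1097) = 1162/2329 = 0.49893.
SE = √(p̂(1−p̂)(1/n₁+1/n₂)) = √(0.49893·0.50107·0.00172327) = √(0.000430814) = 0.02076.
z = (0.47727 − 0.52325)/0.02076 = -0.04598/0.02076 = -2.215.
p-value = P(Z > -2.215) ≈ 0.9866; since p > α = 0.05, fail to reject H₀.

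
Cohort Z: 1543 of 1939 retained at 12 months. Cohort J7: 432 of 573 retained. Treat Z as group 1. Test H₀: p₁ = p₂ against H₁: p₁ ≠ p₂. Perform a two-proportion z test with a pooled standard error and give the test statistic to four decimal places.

p̂₁ = 1543/1939 ≈ 0.7957710, p̂₂ = 432/573 ≈ 0.7539267.
Pooled p̂ = (1543+432)/(1939+573) = 1975/2512 = 0.7862261.
SE = √(0.168075 × 0.00226093) = 0.0194937.
z = (0.7957710 − 0.7539267)/0.0194937 = 0.0418443/0.0194937 = 2.1466.
Two-sided p-value ≈ 2·Φ(−2.147) = 0.0318.

z = 2.1466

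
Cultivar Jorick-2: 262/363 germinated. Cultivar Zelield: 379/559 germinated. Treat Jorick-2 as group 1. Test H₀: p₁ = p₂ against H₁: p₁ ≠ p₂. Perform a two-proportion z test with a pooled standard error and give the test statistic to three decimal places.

z = 1.411

p̂₁ = 262/363 = 0.721763, p̂₂ = 379/559 = 0.677996.
Pooled p̂ = (262+379)/(363+559) = 641/922 = 0.695228.
SE = √(0.211886 × 0.00454373) = 0.031028.
z = (0.721763 − 0.677996)/0.031028 = 0.043767/0.031028 = 1.411.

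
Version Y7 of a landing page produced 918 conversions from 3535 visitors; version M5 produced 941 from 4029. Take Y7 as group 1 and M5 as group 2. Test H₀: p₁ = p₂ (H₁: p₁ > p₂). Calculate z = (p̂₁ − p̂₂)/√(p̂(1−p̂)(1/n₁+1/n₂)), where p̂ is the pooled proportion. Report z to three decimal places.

p̂₁ = 918/3535 ≈ 0.25969, p̂₂ = 941/4029 ≈ 0.23356.
Pooled p̂ = (918+941)/(3535+4029) = 1859/7564 = 0.24577.
SE = √(p̂(1−p̂)(1/n₁+1/n₂)) = √(0.24577·0.75423·0.000531086) = √(9.84457e-05) = 0.00992.
z = (0.25969 − 0.23356)/0.00992 = 0.02613/0.00992 = 2.634.
p-value = P(Z > 2.634) ≈ 0.0042.

z = 2.634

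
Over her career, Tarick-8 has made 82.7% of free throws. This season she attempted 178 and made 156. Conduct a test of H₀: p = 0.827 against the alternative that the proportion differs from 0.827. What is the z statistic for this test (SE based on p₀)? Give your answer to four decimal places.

p̂ = 156/178 ≈ 0.876404.
Standard error under H₀: √(0.827×0.173/178) = 0.028351.
z = (0.876404 − 0.827)/0.028351 = 0.049404/0.028351 = 1.7426.
Two-sided p-value ≈ 2·Φ(−1.743) = 0.0814.

z = 1.7426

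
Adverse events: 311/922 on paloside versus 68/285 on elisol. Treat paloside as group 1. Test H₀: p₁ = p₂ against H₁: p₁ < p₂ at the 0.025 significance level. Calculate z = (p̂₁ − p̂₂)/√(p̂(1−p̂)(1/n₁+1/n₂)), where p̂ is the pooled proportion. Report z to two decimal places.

p̂₁ = 311/922 ≈ 0.33731, p̂₂ = 68/285 ≈ 0.23860.
Pooled p̂ = (311+68)/(922+285) = 379/1207 = 0.31400.
SE = √(0.215405 × 0.00459337) = 0.03146.
z = (0.33731 − 0.23860)/0.03146 = 0.09871/0.03146 = 3.14.
p-value = P(Z < 3.138) ≈ 0.9992, so at α = 0.025 we fail to reject H₀.

z = 3.14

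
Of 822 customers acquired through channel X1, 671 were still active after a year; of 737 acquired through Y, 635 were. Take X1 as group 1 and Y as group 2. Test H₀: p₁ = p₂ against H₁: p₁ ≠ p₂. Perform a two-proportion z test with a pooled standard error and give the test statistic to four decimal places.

p̂₁ = 671/822 = 0.816302, p̂₂ = 635/737 = 0.861601.
Pooled p̂ = (671+635)/(822+737) = 1306/1559 = 0.837716.
SE = √(p̂(1−p̂)(1/n₁+1/n₂)) = √(0.837716·0.162284·0.0025734) = √(0.000349847) = 0.018704.
z = (0.816302 − 0.861601)/0.018704 = -0.045299/0.018704 = -2.4219.
p-value = 2·P(Z > 2.422) ≈ 0.0154.

z = -2.4219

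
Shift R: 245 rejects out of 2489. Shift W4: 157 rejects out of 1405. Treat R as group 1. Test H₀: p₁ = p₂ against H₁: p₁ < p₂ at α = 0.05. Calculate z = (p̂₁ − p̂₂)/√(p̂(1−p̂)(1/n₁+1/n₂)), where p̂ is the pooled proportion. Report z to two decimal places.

p̂₁ = 245/2489 = 0.09843, p̂₂ = 157/1405 = 0.11174.
Pooled p̂ = (245+157)/(2489+1405) = 402/3894 = 0.10324.
SE = √(p̂(1−p̂)(1/n₁+1/n₂)) = √(0.10324·0.89676·0.00111351) = √(0.000103087) = 0.01015.
z = (0.09843 − 0.11174)/0.01015 = -0.01331/0.01015 = -1.31.
p-value = P(Z < -1.311) ≈ 0.0949; since p > α = 0.05, fail to reject H₀.

z = -1.31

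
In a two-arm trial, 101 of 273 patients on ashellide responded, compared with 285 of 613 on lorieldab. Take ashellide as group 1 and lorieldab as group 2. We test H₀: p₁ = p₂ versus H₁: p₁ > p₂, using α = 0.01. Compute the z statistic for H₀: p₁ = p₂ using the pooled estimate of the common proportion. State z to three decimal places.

p̂₁ = 101/273 = 0.36996, p̂₂ = 285/613 = 0.46493.
Pooled p̂ = (101+285)/(273+613) = 386/886 = 0.43567.
SE = √(0.245861 × 0.00529433) = 0.03608.
z = (0.36996 − 0.46493)/0.03608 = -0.09497/0.03608 = -2.632.
p-value = P(Z > -2.632) ≈ 0.9958. With α = 0.01, fail to reject H₀.

z = -2.632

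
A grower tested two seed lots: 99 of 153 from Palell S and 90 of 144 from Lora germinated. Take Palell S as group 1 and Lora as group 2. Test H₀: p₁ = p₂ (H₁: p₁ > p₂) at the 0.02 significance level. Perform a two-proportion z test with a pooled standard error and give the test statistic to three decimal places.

z = 0.395

p̂₁ = 99/153 = 0.64706, p̂₂ = 90/144 = 0.62500.
Pooled p̂ = (99+90)/(153+144) = 189/297 = 0.63636.
SE = √(0.231405 × 0.0134804) = 0.05585.
z = (0.64706 − 0.62500)/0.05585 = 0.02206/0.05585 = 0.395.
p-value = P(Z > 0.395) ≈ 0.3464, so at α = 0.02 we fail to reject H₀.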